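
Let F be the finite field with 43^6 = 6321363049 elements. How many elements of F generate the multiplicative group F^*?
There are φ(6321363048) = 1502323200 primitive elements

F_q^* is cyclic of order q - 1 = 6321363048. A cyclic group of order m has exactly φ(m) generators. Here m = 6321363048 = 2^3 · 3^2 · 7 · 11 · 13 · 139 · 631, so the number of primitive elements is φ(6321363048) = 1502323200.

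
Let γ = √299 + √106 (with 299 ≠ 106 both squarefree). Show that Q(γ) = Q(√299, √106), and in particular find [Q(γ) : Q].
[Q(γ) : Q] = 4 (equivalently, Q(γ) = Q(√299, √106))

Obviously Q(γ) ⊆ Q(√299, √106), and [Q(√299, √106):Q] = 4 (since 299, 106 are distinct squarefree integers > 1 with 31694 not a perfect square). To show equality we compute the minimal polynomial of γ. From γ = √299 + √106: γ^2 = 299 + 2√(31694) + 106 = 405 + 2√(31694), so γ^2 - 405 = 2√(31694); squaring, (γ^2 - 405)^2 = 4·31694, i.e. γ^4 - 810γ^2 + 164025 - 126776 = 0, i.e. γ^4 - 810γ^2 + 37249 = 0. So γ is a root of x^4 - 810x^2 + 37249. This polynomial is irreducible over Q: it has no rational root (each ±√299 ± √106 is irrational), and any factorization into two quadratics over Q would force √(31694) ∈ Q (pairing opposite roots) or √299, √106 ∈ Q (other pairings), all impossible. Hence [Q(γ):Q] = 4 = [Q(√299, √106):Q], so Q(γ) = Q(√299, √106).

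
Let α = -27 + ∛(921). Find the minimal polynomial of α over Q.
m_α(x) = x^3 + 81x^2 + 2187x + 18762

Set β = α + 27 = ∛(921), so β^3 = 921. Then (α + 27)^3 - 921 = 0, i.e. α is a root of g(x) = (x + 27)^3 - 921 = x^3 + 81x^2 + 2187x + 18762. Since g(x) = h(x + 27) where h(x) = x^3 - 921, and h is irreducible over Q (because 921 is not a perfect cube, so h has no rational root, and a monic cubic with no rational root is irreducible), g is also irreducible (irreducibility is preserved under the substitution x → x + 27). Hence m_α(x) = x^3 + 81x^2 + 2187x + 18762.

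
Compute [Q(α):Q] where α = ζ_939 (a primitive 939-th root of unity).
[Q(α):Q] = 624

The minimal polynomial of ζ_939 over Q is the 939-th cyclotomic polynomial Φ_939(x), which is irreducible over Q and has degree φ(939) = 624. Hence [Q(α):Q] = φ(939) = 624.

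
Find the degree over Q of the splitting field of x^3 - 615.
[K : Q] = 6

The roots of x^3 - 615 are ∛615, ω∛615, ω^2∛615 where ω = e^(2πi/3) is a primitive cube root of unity, so K = Q(∛615, ω). Now [Q(∛615):Q] = 3 (since 615 is not a perfect cube, x^3 - 615 is irreducible) and [Q(ω):Q] = 2. Both 2 and 3 divide [K:Q], and [K:Q] ≤ 3·2 = 6, so [K:Q] = 6. (Equivalently: Q(∛615) ⊂ R but ω ∉ R, so [K : Q(∛615)] = 2.)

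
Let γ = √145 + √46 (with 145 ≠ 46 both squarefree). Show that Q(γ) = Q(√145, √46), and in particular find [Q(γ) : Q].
[Q(γ) : Q] = 4 (equivalently, Q(γ) = Q(√145, √46))

Obviously Q(γ) ⊆ Q(√145, √46), and [Q(√145, √46):Q] = 4 (since 145, 46 are distinct squarefree integers > 1 with 6670 not a perfect square). To show equality we compute the minimal polynomial of γ. From γ = √145 + √46: γ^2 = 145 + 2√(6670) + 46 = 191 + 2√(6670), so γ^2 - 191 = 2√(6670); squaring, (γ^2 - 191)^2 = 4·6670, i.e. γ^4 - 382γ^2 + 36481 - 26680 = 0, i.e. γ^4 - 382γ^2 + 9801 = 0. So γ is a root of x^4 - 382x^2 + 9801. This polynomial is irreducible over Q: it has no rational root (each ±√145 ± √46 is irrational), and any factorization into two quadratics over Q would force √(6670) ∈ Q (pairing opposite roots) or √145, √46 ∈ Q (other pairings), all impossible. Hence [Q(γ):Q] = 4 = [Q(√145, √46):Q], so Q(γ) = Q(√145, √46).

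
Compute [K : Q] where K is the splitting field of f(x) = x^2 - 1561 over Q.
[K : Q] = 2

f(x) = x^2 - 1561 factors as (x - √1561)(x + √1561). The splitting field is K = Q(√1561). Since 1561 is squarefree and > 1, it is not a perfect square, so x^2 - 1561 is irreducible over Q and [Q(√1561) : Q] = 2. Hence [K : Q] = 2.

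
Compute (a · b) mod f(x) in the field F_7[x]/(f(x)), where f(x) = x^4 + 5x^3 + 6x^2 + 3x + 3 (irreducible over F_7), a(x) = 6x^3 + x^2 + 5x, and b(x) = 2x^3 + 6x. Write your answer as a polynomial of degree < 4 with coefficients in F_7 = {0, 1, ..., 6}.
a · b ≡ 6x^3 + 5x^2 + 5x + 6 (mod f(x))

Multiply in F_7[x]: a(x)·b(x) = (6x^3 + x^2 + 5x)·(2x^3 + 6x) = 5x^6 + 2x^5 + 4x^4 + 6x^3 + 2x^2. This has degree ≥ 4, so divide by f(x) over F_7: 5x^6 + 2x^5 + 4x^4 + 6x^3 + 2x^2 = (5x^2 + 5x + 5)·(x^4 + 5x^3 + 6x^2 + 3x + 3) + (6x^3 + 5x^2 + 5x + 6). Hence a·b ≡ 6x^3 + 5x^2 + 5x + 6 (mod f). (F_7[x]/(f) is a field with 7^4 = 2401 elements since f is irreducible of degree 4.)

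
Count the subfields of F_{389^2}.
F_{389^2} has 2 subfields

The subfields of F_{p^n} are exactly the fields F_{p^d} for d | n (each is the fixed field of the unique index-d subgroup of Gal(F_{p^n}/F_p) ≅ Z/nZ). The divisors of n = 2 are {1, 2}, giving 2 subfields: F_{389^1}, F_{389^2}.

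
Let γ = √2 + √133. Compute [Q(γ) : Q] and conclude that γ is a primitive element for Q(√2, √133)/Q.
[Q(γ) : Q] = 4 (equivalently, Q(γ) = Q(√2, √133))

Obviously Q(γ) ⊆ Q(√2, √133), and [Q(√2, √133):Q] = 4 (since 2, 133 are distinct squarefree integers > 1 with 266 not a perfect square). To show equality we compute the minimal polynomial of γ. From γ = √2 + √133: γ^2 = 2 + 2√(266) + 133 = 135 + 2√(266), so γ^2 - 135 = 2√(266); squaring, (γ^2 - 135)^2 = 4·266, i.e. γ^4 - 270γ^2 + 18225 - 1064 = 0, i.e. γ^4 - 270γ^2 + 17161 = 0. So γ is a root of x^4 - 270x^2 + 17161. This polynomial is irreducible over Q: it has no rational root (each ±√2 ± √133 is irrational), and any factorization into two quadratics over Q would force √(266) ∈ Q (pairing opposite roots) or √2, √133 ∈ Q (other pairings), all impossible. Hence [Q(γ):Q] = 4 = [Q(√2, √133):Q], so Q(γ) = Q(√2, √133).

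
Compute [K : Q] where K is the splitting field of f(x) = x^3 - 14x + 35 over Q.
[K : Q] = 6

By the rational root test, any rational root of the monic integer polynomial f(x) = x^3 - 14x + 35 must be an integer dividing the constant term 35, i.e. one of ±{1, 5, 7, 35}. Evaluating: f(1) = 22, f(-1) = 48, f(5) = 90, f(-5) = -20, f(7) = 280, f(-7) = -210, f(35) = 42420, f(-35) = -42350; none is 0, so f has no rational root and is therefore irreducible over Q (a cubic with no linear factor over a field is irreducible). For an irreducible cubic, the Galois group is A_3 or S_3 according as the discriminant disc(f) = -4a^3 - 27b^2 = -4·(-14)^3 - 27·(35)^2 = -22099 is or is not a square in Q. Here disc(f) = -22099 is not a perfect square in Q, so the Galois group of f over Q is not contained in A_3 and must be all of S_3. The splitting field has degree |S_3| = 6 over Q, so [K : Q] = 6.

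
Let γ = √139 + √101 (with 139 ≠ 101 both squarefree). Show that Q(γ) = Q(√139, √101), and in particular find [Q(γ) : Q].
[Q(γ) : Q] = 4 (equivalently, Q(γ) = Q(√139, √101))

Obviously Q(γ) ⊆ Q(√139, √101), and [Q(√139, √101):Q] = 4 (since 139, 101 are distinct squarefree integers > 1 with 14039 not a perfect square). To show equality we compute the minimal polynomial of γ. From γ = √139 + √101: γ^2 = 139 + 2√(14039) + 101 = 240 + 2√(14039), so γ^2 - 240 = 2√(14039); squaring, (γ^2 - 240)^2 = 4·14039, i.e. γ^4 - 480γ^2 + 57600 - 56156 = 0, i.e. γ^4 - 480γ^2 + 1444 = 0. So γ is a root of x^4 - 480x^2 + 1444. This polynomial is irreducible over Q: it has no rational root (each ±√139 ± √101 is irrational), and any factorization into two quadratics over Q would force √(14039) ∈ Q (pairing opposite roots) or √139, √101 ∈ Q (other pairings), all impossible. Hence [Q(γ):Q] = 4 = [Q(√139, √101):Q], so Q(γ) = Q(√139, √101).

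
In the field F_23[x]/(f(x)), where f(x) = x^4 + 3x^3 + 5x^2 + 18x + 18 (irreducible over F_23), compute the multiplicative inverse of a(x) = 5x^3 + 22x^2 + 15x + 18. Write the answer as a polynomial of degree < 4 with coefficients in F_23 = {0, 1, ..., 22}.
a(x)^(-1) ≡ 4x^3 + 12x^2 + 6x + 22 (mod f(x))

Since f is irreducible over F_23, F_23[x]/(f) is a field and a(x) ≠ 0 has an inverse. Apply the extended Euclidean algorithm to f(x) and a(x) in F_23[x]: f(x) = (14x + 8)·a(x) + (10x^2 + 14x + 12);  a(x) = (12x + 13)·(10x^2 + 14x + 12) + (11x);  (10x^2 + 14x + 12) = (3x + 18)·(11x) + (12). The last nonzero remainder is the constant 12 = gcd(f, a) in F_23. Back-substituting through the division chain expresses 12 = s(x)·a(x) + t(x)·f(x) with s(x) ≡ 2x^3 + 6x^2 + 3x + 11 (mod f), so (2x^3 + 6x^2 + 3x + 11)·a(x) ≡ 12 (mod f). Multiplying by 12^(-1) ≡ 2 in F_23 gives a(x)^(-1) ≡ 2·(2x^3 + 6x^2 + 3x + 11) ≡ 4x^3 + 12x^2 + 6x + 22 (mod f). Check: (5x^3 + 22x^2 + 15x + 18)·(4x^3 + 12x^2 + 6x + 22) = 20x^6 + 10x^5 + 9x^4 + 11x^3 + 8x^2 + x + 5 ≡ 1 (mod x^4 + 3x^3 + 5x^2 + 18x + 18).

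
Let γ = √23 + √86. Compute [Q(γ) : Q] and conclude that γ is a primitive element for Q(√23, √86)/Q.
[Q(γ) : Q] = 4 (equivalently, Q(γ) = Q(√23, √86))

Obviously Q(γ) ⊆ Q(√23, √86), and [Q(√23, √86):Q] = 4 (since 23, 86 are distinct squarefree integers > 1 with 1978 not a perfect square). To show equality we compute the minimal polynomial of γ. From γ = √23 + √86: γ^2 = 23 + 2√(1978) + 86 = 109 + 2√(1978), so γ^2 - 109 = 2√(1978); squaring, (γ^2 - 109)^2 = 4·1978, i.e. γ^4 - 218γ^2 + 11881 - 7912 = 0, i.e. γ^4 - 218γ^2 + 3969 = 0. So γ is a root of x^4 - 218x^2 + 3969. This polynomial is irreducible over Q: it has no rational root (each ±√23 ± √86 is irrational), and any factorization into two quadratics over Q would force √(1978) ∈ Q (pairing opposite roots) or √23, √86 ∈ Q (other pairings), all impossible. Hence [Q(γ):Q] = 4 = [Q(√23, √86):Q], so Q(γ) = Q(√23, √86).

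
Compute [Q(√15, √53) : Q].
[Q(√15, √53) : Q] = 4

[Q(√15):Q] = 2 (min poly x^2 - 15, irreducible since 15 is squarefree > 1). For the top step, suppose √53 ∈ Q(√15), say √53 = c + d√15 with c, d ∈ Q. Squaring: 53 = c^2 + 15d^2 + 2cd√15. Since √15 ∉ Q this forces 2cd = 0. If d = 0 then √53 = c ∈ Q, contradicting 53 squarefree > 1. If c = 0 then 53 = 15d^2, so 15·53 = (15d)^2 is a perfect square in Q — but 15·53 = 795 is not a perfect square (since 15 and 53 are distinct squarefree integers). Contradiction. Hence √53 ∉ Q(√15), so x^2 - 53 stays irreducible over Q(√15) and [Q(√15, √53) : Q(√15)] = 2. By the tower law, [Q(√15, √53) : Q] = 2 · 2 = 4.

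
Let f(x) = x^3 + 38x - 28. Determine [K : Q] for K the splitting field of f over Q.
[K : Q] = 6

By the rational root test, any rational root of the monic integer polynomial f(x) = x^3 + 38x - 28 must be an integer dividing the constant term -28, i.e. one of ±{1, 2, 4, 7, 14, 28}. Evaluating: f(1) = 11, f(-1) = -67, f(2) = 56, f(-2) = -112, f(4) = 188, f(-4) = -244, f(7) = 581, f(-7) = -637, f(14) = 3248, f(-14) = -3304, f(28) = 22988, f(-28) = -23044; none is 0, so f has no rational root and is therefore irreducible over Q (a cubic with no linear factor over a field is irreducible). For an irreducible cubic, the Galois group is A_3 or S_3 according as the discriminant disc(f) = -4a^3 - 27b^2 = -4·(38)^3 - 27·(-28)^2 = -240656 is or is not a square in Q. Here disc(f) = -240656 is not a perfect square in Q, so the Galois group of f over Q is not contained in A_3 and must be all of S_3. The splitting field has degree |S_3| = 6 over Q, so [K : Q] = 6.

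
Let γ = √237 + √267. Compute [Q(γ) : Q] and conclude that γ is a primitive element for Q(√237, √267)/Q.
[Q(γ) : Q] = 4 (equivalently, Q(γ) = Q(√237, √267))

Obviously Q(γ) ⊆ Q(√237, √267), and [Q(√237, √267):Q] = 4 (since 237, 267 are distinct squarefree integers > 1 with 63279 not a perfect square). To show equality we compute the minimal polynomial of γ. From γ = √237 + √267: γ^2 = 237 + 2√(63279) + 267 = 504 + 2√(63279), so γ^2 - 504 = 2√(63279); squaring, (γ^2 - 504)^2 = 4·63279, i.e. γ^4 - 1008γ^2 + 254016 - 253116 = 0, i.e. γ^4 - 1008γ^2 + 900 = 0. So γ is a root of x^4 - 1008x^2 + 900. This polynomial is irreducible over Q: it has no rational root (each ±√237 ± √267 is irrational), and any factorization into two quadratics over Q would force √(63279) ∈ Q (pairing opposite roots) or √237, √267 ∈ Q (other pairings), all impossible. Hence [Q(γ):Q] = 4 = [Q(√237, √267):Q], so Q(γ) = Q(√237, √267).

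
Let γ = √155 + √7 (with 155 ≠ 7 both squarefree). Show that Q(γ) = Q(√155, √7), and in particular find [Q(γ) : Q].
[Q(γ) : Q] = 4 (equivalently, Q(γ) = Q(√155, √7))

Obviously Q(γ) ⊆ Q(√155, √7), and [Q(√155, √7):Q] = 4 (since 155, 7 are distinct squarefree integers > 1 with 1085 not a perfect square). To show equality we compute the minimal polynomial of γ. From γ = √155 + √7: γ^2 = 155 + 2√(1085) + 7 = 162 + 2√(1085), so γ^2 - 162 = 2√(1085); squaring, (γ^2 - 162)^2 = 4·1085, i.e. γ^4 - 324γ^2 + 26244 - 4340 = 0, i.e. γ^4 - 324γ^2 + 21904 = 0. So γ is a root of x^4 - 324x^2 + 21904. This polynomial is irreducible over Q: it has no rational root (each ±√155 ± √7 is irrational), and any factorization into two quadratics over Q would force √(1085) ∈ Q (pairing opposite roots) or √155, √7 ∈ Q (other pairings), all impossible. Hence [Q(γ):Q] = 4 = [Q(√155, √7):Q], so Q(γ) = Q(√155, √7).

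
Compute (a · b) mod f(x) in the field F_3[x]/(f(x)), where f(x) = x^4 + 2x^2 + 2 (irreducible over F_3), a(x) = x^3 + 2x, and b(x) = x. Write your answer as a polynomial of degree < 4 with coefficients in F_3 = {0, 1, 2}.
a · b ≡ 1 (mod f(x))

Multiply in F_3[x]: a(x)·b(x) = (x^3 + 2x)·(x) = x^4 + 2x^2. This has degree ≥ 4, so divide by f(x) over F_3: x^4 + 2x^2 = (1)·(x^4 + 2x^2 + 2) + (1). Hence a·b ≡ 1 (mod f). (F_3[x]/(f) is a field with 3^4 = 81 elements since f is irreducible of degree 4.)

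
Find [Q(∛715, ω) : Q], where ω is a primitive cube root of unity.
[Q(∛715, ω) : Q] = 6

[Q(∛715):Q] = 3 (min poly x^3 - 715, irreducible since 715 is not a perfect cube). [Q(ω):Q] = 2 (min poly x^2 + x + 1). Since Q(∛715) ⊂ R and ω ∉ R, we have ω ∉ Q(∛715), so x^2 + x + 1 remains irreducible over Q(∛715) and [Q(∛715, ω) : Q(∛715)] = 2. By the tower law, [Q(∛715, ω) : Q] = 3 · 2 = 6. (In fact Q(∛715, ω) is the splitting field of x^3 - 715 over Q.)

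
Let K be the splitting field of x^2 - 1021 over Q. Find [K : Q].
[K : Q] = 2

f(x) = x^2 - 1021 factors as (x - √1021)(x + √1021). The splitting field is K = Q(√1021). Since 1021 is squarefree and > 1, it is not a perfect square, so x^2 - 1021 is irreducible over Q and [Q(√1021) : Q] = 2. Hence [K : Q] = 2.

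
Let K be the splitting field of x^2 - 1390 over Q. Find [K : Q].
[K : Q] = 2

f(x) = x^2 - 1390 factors as (x - √1390)(x + √1390). The splitting field is K = Q(√1390). Since 1390 is squarefree and > 1, it is not a perfect square, so x^2 - 1390 is irreducible over Q and [Q(√1390) : Q] = 2. Hence [K : Q] = 2.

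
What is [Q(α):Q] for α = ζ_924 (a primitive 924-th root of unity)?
[Q(α):Q] = 240

The minimal polynomial of ζ_924 over Q is the 924-th cyclotomic polynomial Φ_924(x), which is irreducible over Q and has degree φ(924) = 240. Hence [Q(α):Q] = φ(924) = 240.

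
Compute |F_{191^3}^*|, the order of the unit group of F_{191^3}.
|F_{191^3}^*| = 6967870

F_{191^3} has 191^3 = 6967871 elements; its multiplicative group consists of all nonzero elements, so |F_{191^3}^*| = 6967871 - 1 = 6967870. (It is cyclic since any finite subgroup of the multiplicative group of a field is cyclic.)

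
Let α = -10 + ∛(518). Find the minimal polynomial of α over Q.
m_α(x) = x^3 + 30x^2 + 300x + 482

Set β = α + 10 = ∛(518), so β^3 = 518. Then (α + 10)^3 - 518 = 0, i.e. α is a root of g(x) = (x + 10)^3 - 518 = x^3 + 30x^2 + 300x + 482. Since g(x) = h(x + 10) where h(x) = x^3 - 518, and h is irreducible over Q (because 518 is not a perfect cube, so h has no rational root, and a monic cubic with no rational root is irreducible), g is also irreducible (irreducibility is preserved under the substitution x → x + 10). Hence m_α(x) = x^3 + 30x^2 + 300x + 482.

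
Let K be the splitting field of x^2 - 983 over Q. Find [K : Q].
[K : Q] = 2

f(x) = x^2 - 983 factors as (x - √983)(x + √983). The splitting field is K = Q(√983). Since 983 is squarefree and > 1, it is not a perfect square, so x^2 - 983 is irreducible over Q and [Q(√983) : Q] = 2. Hence [K : Q] = 2.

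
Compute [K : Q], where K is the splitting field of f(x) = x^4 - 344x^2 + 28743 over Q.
[K : Q] = 4

Solving the quadratic in x^2: x^2 = (344 ± √(344^2 - 4·28743))/2 = (344 ± √3364)/2 = (344 ± 58)/2, giving x^2 = 201 or x^2 = 143. So f(x) = (x^2 - 201)(x^2 - 143) and the roots of f are ±√201, ±√143. Hence the splitting field is K = Q(√201, √143). Since 201 and 143 are distinct squarefree integers > 1, their product 28743 is not a perfect square, so √143 ∉ Q(√201). By the tower law [K:Q] = [Q(√201,√143):Q(√201)] · [Q(√201):Q] = 2 · 2 = 4.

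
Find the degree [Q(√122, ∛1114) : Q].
[Q(√122, ∛1114) : Q] = 6

Let L = Q(√122, ∛1114). Since Q(√122) ⊂ L and [Q(√122):Q] = 2, the tower law gives 2 | [L:Q]. Likewise Q(∛1114) ⊂ L with [Q(∛1114):Q] = 3 (because 1114 is not a perfect cube), so 3 | [L:Q]. As gcd(2,3) = 1, [L:Q] is divisible by 6. Conversely L is generated over Q by √122 and ∛1114, so [L:Q] ≤ 2·3 = 6. Therefore [Q(√122, ∛1114) : Q] = 6.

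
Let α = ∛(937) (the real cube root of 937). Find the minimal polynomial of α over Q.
m_α(x) = x^3 - 937

α satisfies α^3 = 937, so x^3 - 937 annihilates α. By the rational root test, a rational root p/q (in lowest terms) of x^3 - 937 would satisfy p^3 = 937 q^3, forcing q = 1 and p^3 = 937; but 937 is not a perfect cube, contradiction. A monic cubic over Q with no rational root is irreducible (any nontrivial factorization would include a linear factor). Hence x^3 - 937 is the minimal polynomial of α, and in particular [Q(α):Q] = 3.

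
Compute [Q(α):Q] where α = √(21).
[Q(α):Q] = 2

[Q(α):Q] equals the degree of the minimal polynomial of α. Here α^2 = 21 and x^2 - 21 is irreducible (d = 21 is squarefree, ≠ 1, hence not a square), so deg(m_α) = 2. Thus [Q(α):Q] = 2.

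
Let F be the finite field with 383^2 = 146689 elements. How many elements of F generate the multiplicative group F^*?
There are φ(146688) = 48640 primitive elements

F_q^* is cyclic of order q - 1 = 146688. A cyclic group of order m has exactly φ(m) generators. Here m = 146688 = 2^8 · 3 · 191, so the number of primitive elements is φ(146688) = 48640.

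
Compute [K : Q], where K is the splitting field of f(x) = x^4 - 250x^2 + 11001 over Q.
[K : Q] = 4

Solving the quadratic in x^2: x^2 = (250 ± √(250^2 - 4·11001))/2 = (250 ± √18496)/2 = (250 ± 136)/2, giving x^2 = 57 or x^2 = 193. So f(x) = (x^2 - 57)(x^2 - 193) and the roots of f are ±√57, ±√193. Hence the splitting field is K = Q(√57, √193). Since 57 and 193 are distinct squarefree integers > 1, their product 11001 is not a perfect square, so √193 ∉ Q(√57). By the tower law [K:Q] = [Q(√57,√193):Q(√57)] · [Q(√57):Q] = 2 · 2 = 4.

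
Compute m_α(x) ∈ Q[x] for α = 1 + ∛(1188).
m_α(x) = x^3 - 3x^2 + 3x - 1189

Set β = α - 1 = ∛(1188), so β^3 = 1188. Then (α - 1)^3 - 1188 = 0, i.e. α is a root of g(x) = (x - 1)^3 - 1188 = x^3 - 3x^2 + 3x - 1189. Since g(x) = h(x - 1) where h(x) = x^3 - 1188, and h is irreducible over Q (because 1188 is not a perfect cube, so h has no rational root, and a monic cubic with no rational root is irreducible), g is also irreducible (irreducibility is preserved under the substitution x → x - 1). Hence m_α(x) = x^3 - 3x^2 + 3x - 1189.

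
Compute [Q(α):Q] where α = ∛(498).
[Q(α):Q] = 3

The minimal polynomial of α is x^3 - 498, irreducible over Q since 498 is not a perfect cube (so x^3 - 498 has no rational root). Hence [Q(α):Q] = deg(m_α) = 3.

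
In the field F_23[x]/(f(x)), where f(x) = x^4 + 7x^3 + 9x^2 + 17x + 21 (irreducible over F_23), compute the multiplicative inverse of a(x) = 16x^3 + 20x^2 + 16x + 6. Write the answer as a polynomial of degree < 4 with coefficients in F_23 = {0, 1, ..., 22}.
a(x)^(-1) ≡ 4x^3 + 9x^2 + 15x + 18 (mod f(x))

Since f is irreducible over F_23, F_23[x]/(f) is a field and a(x) ≠ 0 has an inverse. Apply the extended Euclidean algorithm to f(x) and a(x) in F_23[x]: f(x) = (13x)·a(x) + (8x^2 + 8x + 21);  a(x) = (2x + 12)·(8x^2 + 8x + 21) + (16x + 7);  (8x^2 + 8x + 21) = (12x + 1)·(16x + 7) + (14). The last nonzero remainder is the constant 14 = gcd(f, a) in F_23. Back-substituting through the division chain expresses 14 = s(x)·a(x) + t(x)·f(x) with s(x) ≡ 10x^3 + 11x^2 + 3x + 22 (mod f), so (10x^3 + 11x^2 + 3x + 22)·a(x) ≡ 14 (mod f). Multiplying by 14^(-1) ≡ 5 in F_23 gives a(x)^(-1) ≡ 5·(10x^3 + 11x^2 + 3x + 22) ≡ 4x^3 + 9x^2 + 15x + 18 (mod f). Check: (16x^3 + 20x^2 + 16x + 6)·(4x^3 + 9x^2 + 15x + 18) = 18x^6 + 17x^5 + x^4 + 20x^3 + 10x^2 + 10x + 16 ≡ 1 (mod x^4 + 7x^3 + 9x^2 + 17x + 21).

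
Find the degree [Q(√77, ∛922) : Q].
[Q(√77, ∛922) : Q] = 6

Let L = Q(√77, ∛922). Since Q(√77) ⊂ L and [Q(√77):Q] = 2, the tower law gives 2 | [L:Q]. Likewise Q(∛922) ⊂ L with [Q(∛922):Q] = 3 (because 922 is not a perfect cube), so 3 | [L:Q]. As gcd(2,3) = 1, [L:Q] is divisible by 6. Conversely L is generated over Q by √77 and ∛922, so [L:Q] ≤ 2·3 = 6. Therefore [Q(√77, ∛922) : Q] = 6.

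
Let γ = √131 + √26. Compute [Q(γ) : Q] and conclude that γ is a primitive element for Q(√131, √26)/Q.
[Q(γ) : Q] = 4 (equivalently, Q(γ) = Q(√131, √26))

Obviously Q(γ) ⊆ Q(√131, √26), and [Q(√131, √26):Q] = 4 (since 131, 26 are distinct squarefree integers > 1 with 3406 not a perfect square). To show equality we compute the minimal polynomial of γ. From γ = √131 + √26: γ^2 = 131 + 2√(3406) + 26 = 157 + 2√(3406), so γ^2 - 157 = 2√(3406); squaring, (γ^2 - 157)^2 = 4·3406, i.e. γ^4 - 314γ^2 + 24649 - 13624 = 0, i.e. γ^4 - 314γ^2 + 11025 = 0. So γ is a root of x^4 - 314x^2 + 11025. This polynomial is irreducible over Q: it has no rational root (each ±√131 ± √26 is irrational), and any factorization into two quadratics over Q would force √(3406) ∈ Q (pairing opposite roots) or √131, √26 ∈ Q (other pairings), all impossible. Hence [Q(γ):Q] = 4 = [Q(√131, √26):Q], so Q(γ) = Q(√131, √26).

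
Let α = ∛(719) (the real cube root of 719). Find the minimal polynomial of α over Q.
m_α(x) = x^3 - 719

α satisfies α^3 = 719, so x^3 - 719 annihilates α. By the rational root test, a rational root p/q (in lowest terms) of x^3 - 719 would satisfy p^3 = 719 q^3, forcing q = 1 and p^3 = 719; but 719 is not a perfect cube, contradiction. A monic cubic over Q with no rational root is irreducible (any nontrivial factorization would include a linear factor). Hence x^3 - 719 is the minimal polynomial of α, and in particular [Q(α):Q] = 3.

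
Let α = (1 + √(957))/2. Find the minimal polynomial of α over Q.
m_α(x) = x^2 - x - 239

From 2α - 1 = √(957), squaring gives (2α - 1)^2 = 957, i.e. 4α^2 - 4α + 1 = 957, so α^2 - α + (1 - 957)/4 = 0. Since 957 ≡ 1 (mod 4), (1 - 957)/4 = -239 ∈ Z. The polynomial x^2 - x - 239 has discriminant 1 - 4·(-239) = 957, which is not a perfect square in Q (d = 957 is squarefree and ≠ 1), so x^2 - x - 239 is irreducible over Q. It is the minimal polynomial of α.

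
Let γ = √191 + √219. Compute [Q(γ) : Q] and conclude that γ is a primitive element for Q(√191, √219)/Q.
[Q(γ) : Q] = 4 (equivalently, Q(γ) = Q(√191, √219))

Obviously Q(γ) ⊆ Q(√191, √219), and [Q(√191, √219):Q] = 4 (since 191, 219 are distinct squarefree integers > 1 with 41829 not a perfect square). To show equality we compute the minimal polynomial of γ. From γ = √191 + √219: γ^2 = 191 + 2√(41829) + 219 = 410 + 2√(41829), so γ^2 - 410 = 2√(41829); squaring, (γ^2 - 410)^2 = 4·41829, i.e. γ^4 - 820γ^2 + 168100 - 167316 = 0, i.e. γ^4 - 820γ^2 + 784 = 0. So γ is a root of x^4 - 820x^2 + 784. This polynomial is irreducible over Q: it has no rational root (each ±√191 ± √219 is irrational), and any factorization into two quadratics over Q would force √(41829) ∈ Q (pairing opposite roots) or √191, √219 ∈ Q (other pairings), all impossible. Hence [Q(γ):Q] = 4 = [Q(√191, √219):Q], so Q(γ) = Q(√191, √219).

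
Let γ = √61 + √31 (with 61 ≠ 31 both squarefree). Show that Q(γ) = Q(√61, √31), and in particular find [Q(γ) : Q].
[Q(γ) : Q] = 4 (equivalently, Q(γ) = Q(√61, √31))

Obviously Q(γ) ⊆ Q(√61, √31), and [Q(√61, √31):Q] = 4 (since 61, 31 are distinct squarefree integers > 1 with 1891 not a perfect square). To show equality we compute the minimal polynomial of γ. From γ = √61 + √31: γ^2 = 61 + 2√(1891) + 31 = 92 + 2√(1891), so γ^2 - 92 = 2√(1891); squaring, (γ^2 - 92)^2 = 4·1891, i.e. γ^4 - 184γ^2 + 8464 - 7564 = 0, i.e. γ^4 - 184γ^2 + 900 = 0. So γ is a root of x^4 - 184x^2 + 900. This polynomial is irreducible over Q: it has no rational root (each ±√61 ± √31 is irrational), and any factorization into two quadratics over Q would force √(1891) ∈ Q (pairing opposite roots) or √61, √31 ∈ Q (other pairings), all impossible. Hence [Q(γ):Q] = 4 = [Q(√61, √31):Q], so Q(γ) = Q(√61, √31).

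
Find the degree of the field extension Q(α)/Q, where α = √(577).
[Q(α):Q] = 2

[Q(α):Q] equals the degree of the minimal polynomial of α. Here α^2 = 577 and x^2 - 577 is irreducible (d = 577 is squarefree, ≠ 1, hence not a square), so deg(m_α) = 2. Thus [Q(α):Q] = 2.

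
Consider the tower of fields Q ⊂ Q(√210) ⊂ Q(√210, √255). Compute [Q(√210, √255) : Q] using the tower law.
[Q(√210, √255) : Q] = 4

[Q(√210):Q] = 2 (min poly x^2 - 210, irreducible since 210 is squarefree > 1). For the top step, suppose √255 ∈ Q(√210), say √255 = c + d√210 with c, d ∈ Q. Squaring: 255 = c^2 + 210d^2 + 2cd√210. Since √210 ∉ Q this forces 2cd = 0. If d = 0 then √255 = c ∈ Q, contradicting 255 squarefree > 1. If c = 0 then 255 = 210d^2, so 210·255 = (210d)^2 is a perfect square in Q — but 210·255 = 53550 is not a perfect square (since 210 and 255 are distinct squarefree integers). Contradiction. Hence √255 ∉ Q(√210), so x^2 - 255 stays irreducible over Q(√210) and [Q(√210, √255) : Q(√210)] = 2. By the tower law, [Q(√210, √255) : Q] = 2 · 2 = 4.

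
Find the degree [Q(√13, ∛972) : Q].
[Q(√13, ∛972) : Q] = 6

Let L = Q(√13, ∛972). Since Q(√13) ⊂ L and [Q(√13):Q] = 2, the tower law gives 2 | [L:Q]. Likewise Q(∛972) ⊂ L with [Q(∛972):Q] = 3 (because 972 is not a perfect cube), so 3 | [L:Q]. As gcd(2,3) = 1, [L:Q] is divisible by 6. Conversely L is generated over Q by √13 and ∛972, so [L:Q] ≤ 2·3 = 6. Therefore [Q(√13, ∛972) : Q] = 6.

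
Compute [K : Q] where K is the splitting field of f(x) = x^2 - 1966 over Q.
[K : Q] = 2

f(x) = x^2 - 1966 factors as (x - √1966)(x + √1966). The splitting field is K = Q(√1966). Since 1966 is squarefree and > 1, it is not a perfect square, so x^2 - 1966 is irreducible over Q and [Q(√1966) : Q] = 2. Hence [K : Q] = 2.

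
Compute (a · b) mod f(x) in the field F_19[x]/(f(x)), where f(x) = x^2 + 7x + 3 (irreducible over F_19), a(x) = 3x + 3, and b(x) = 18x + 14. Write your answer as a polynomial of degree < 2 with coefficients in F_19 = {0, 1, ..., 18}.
a · b ≡ 3x + 13 (mod f(x))

Multiply in F_19[x]: a(x)·b(x) = (3x + 3)·(18x + 14) = 16x^2 + x + 4. This has degree ≥ 2, so divide by f(x) over F_19: 16x^2 + x + 4 = (16)·(x^2 + 7x + 3) + (3x + 13). Hence a·b ≡ 3x + 13 (mod f). (F_19[x]/(f) is a field with 19^2 = 361 elements since f is irreducible of degree 2.)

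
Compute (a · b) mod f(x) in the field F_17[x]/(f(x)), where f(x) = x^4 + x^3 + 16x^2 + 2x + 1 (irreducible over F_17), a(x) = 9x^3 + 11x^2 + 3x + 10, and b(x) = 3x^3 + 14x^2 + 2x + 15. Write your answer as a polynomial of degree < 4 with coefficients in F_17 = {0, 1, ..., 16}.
a · b ≡ 10x^3 + 11x^2 + 2x + 6 (mod f(x))

Multiply in F_17[x]: a(x)·b(x) = (9x^3 + 11x^2 + 3x + 10)·(3x^3 + 14x^2 + 2x + 15) = 10x^6 + 6x^5 + 11x^4 + 8x^3 + 5x^2 + 14x + 14. This has degree ≥ 4, so divide by f(x) over F_17: 10x^6 + 6x^5 + 11x^4 + 8x^3 + 5x^2 + 14x + 14 = (10x^2 + 13x + 8)·(x^4 + x^3 + 16x^2 + 2x + 1) + (10x^3 + 11x^2 + 2x + 6). Hence a·b ≡ 10x^3 + 11x^2 + 2x + 6 (mod f). (F_17[x]/(f) is a field with 17^4 = 83521 elements since f is irreducible of degree 4.)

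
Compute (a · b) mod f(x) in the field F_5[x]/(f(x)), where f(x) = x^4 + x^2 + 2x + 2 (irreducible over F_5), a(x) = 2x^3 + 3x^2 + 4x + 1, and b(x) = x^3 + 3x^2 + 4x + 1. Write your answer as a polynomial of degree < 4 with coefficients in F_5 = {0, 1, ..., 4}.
a · b ≡ 4x^3 + x^2 + 2x + 3 (mod f(x))

Multiply in F_5[x]: a(x)·b(x) = (2x^3 + 3x^2 + 4x + 1)·(x^3 + 3x^2 + 4x + 1) = 2x^6 + 4x^5 + x^4 + 2x^3 + 2x^2 + 3x + 1. This has degree ≥ 4, so divide by f(x) over F_5: 2x^6 + 4x^5 + x^4 + 2x^3 + 2x^2 + 3x + 1 = (2x^2 + 4x + 4)·(x^4 + x^2 + 2x + 2) + (4x^3 + x^2 + 2x + 3). Hence a·b ≡ 4x^3 + x^2 + 2x + 3 (mod f). (F_5[x]/(f) is a field with 5^4 = 625 elements since f is irreducible of degree 4.)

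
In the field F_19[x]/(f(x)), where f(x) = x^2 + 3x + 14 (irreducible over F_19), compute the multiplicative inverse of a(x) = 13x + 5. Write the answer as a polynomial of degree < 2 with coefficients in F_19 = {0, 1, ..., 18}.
a(x)^(-1) ≡ 4x + 9 (mod f(x))

Since f is irreducible over F_19, F_19[x]/(f) is a field and a(x) ≠ 0 has an inverse. Apply the extended Euclidean algorithm to f(x) and a(x) in F_19[x]: f(x) = (3x + 2)·a(x) + (4). The last nonzero remainder is the constant 4 = gcd(f, a) in F_19. Back-substituting through the division chain expresses 4 = s(x)·a(x) + t(x)·f(x) with s(x) ≡ 16x + 17 (mod f), so (16x + 17)·a(x) ≡ 4 (mod f). Multiplying by 4^(-1) ≡ 5 in F_19 gives a(x)^(-1) ≡ 5·(16x + 17) ≡ 4x + 9 (mod f). Check: (13x + 5)·(4x + 9) = 14x^2 + 4x + 7 ≡ 1 (mod x^2 + 3x + 14).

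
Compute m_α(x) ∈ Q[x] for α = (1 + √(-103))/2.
m_α(x) = x^2 - x + 26

From 2α - 1 = √(-103), squaring gives (2α - 1)^2 = -103, i.e. 4α^2 - 4α + 1 = -103, so α^2 - α + (1 + 103)/4 = 0. Since -103 ≡ 1 (mod 4), (1 + 103)/4 = 26 ∈ Z. The polynomial x^2 - x + 26 has discriminant 1 - 4·(26) = -103, which is not a perfect square in Q (d = -103 is squarefree and ≠ 1), so x^2 - x + 26 is irreducible over Q. It is the minimal polynomial of α.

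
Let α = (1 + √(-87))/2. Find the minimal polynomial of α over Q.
m_α(x) = x^2 - x + 22

From 2α - 1 = √(-87), squaring gives (2α - 1)^2 = -87, i.e. 4α^2 - 4α + 1 = -87, so α^2 - α + (1 + 87)/4 = 0. Since -87 ≡ 1 (mod 4), (1 + 87)/4 = 22 ∈ Z. The polynomial x^2 - x + 22 has discriminant 1 - 4·(22) = -87, which is not a perfect square in Q (d = -87 is squarefree and ≠ 1), so x^2 - x + 22 is irreducible over Q. It is the minimal polynomial of α.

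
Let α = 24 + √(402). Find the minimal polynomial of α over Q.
m_α(x) = x^2 - 48x + 174

From α - 24 = √(402), squaring gives (α - 24)^2 = 402, i.e. α^2 - 48α + 576 = 402, so α^2 - 48α + 174 = 0. The discriminant of x^2 - 48x + 174 is (-48)^2 - 4·(174) = 2304 - 696 = 1608, and 4·(402) is not a perfect square in Q since 402 is squarefree and ≠ 1. Hence x^2 - 48x + 174 is irreducible over Q and is the minimal polynomial of α.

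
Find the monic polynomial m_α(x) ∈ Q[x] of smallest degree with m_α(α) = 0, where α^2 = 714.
m_α(x) = x^2 - 714

α satisfies α^2 - 714 = 0, so x^2 - 714 annihilates α. Since d = 714 is squarefree and ≠ 1, it is not a perfect square in Q, so x^2 - 714 has no rational root and is therefore irreducible over Q (a degree-2 polynomial over a field is irreducible iff it has no root). Hence m_α(x) = x^2 - 714.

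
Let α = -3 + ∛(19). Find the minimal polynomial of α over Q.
m_α(x) = x^3 + 9x^2 + 27x + 8

Set β = α + 3 = ∛(19), so β^3 = 19. Then (α + 3)^3 - 19 = 0, i.e. α is a root of g(x) = (x + 3)^3 - 19 = x^3 + 9x^2 + 27x + 8. Since g(x) = h(x + 3) where h(x) = x^3 - 19, and h is irreducible over Q (because 19 is not a perfect cube, so h has no rational root, and a monic cubic with no rational root is irreducible), g is also irreducible (irreducibility is preserved under the substitution x → x + 3). Hence m_α(x) = x^3 + 9x^2 + 27x + 8.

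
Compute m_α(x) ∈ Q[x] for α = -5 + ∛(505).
m_α(x) = x^3 + 15x^2 + 75x - 380

Set β = α + 5 = ∛(505), so β^3 = 505. Then (α + 5)^3 - 505 = 0, i.e. α is a root of g(x) = (x + 5)^3 - 505 = x^3 + 15x^2 + 75x - 380. Since g(x) = h(x + 5) where h(x) = x^3 - 505, and h is irreducible over Q (because 505 is not a perfect cube, so h has no rational root, and a monic cubic with no rational root is irreducible), g is also irreducible (irreducibility is preserved under the substitution x → x + 5). Hence m_α(x) = x^3 + 15x^2 + 75x - 380.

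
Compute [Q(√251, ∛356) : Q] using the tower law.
[Q(√251, ∛356) : Q] = 6

Let L = Q(√251, ∛356). Since Q(√251) ⊂ L and [Q(√251):Q] = 2, the tower law gives 2 | [L:Q]. Likewise Q(∛356) ⊂ L with [Q(∛356):Q] = 3 (because 356 is not a perfect cube), so 3 | [L:Q]. As gcd(2,3) = 1, [L:Q] is divisible by 6. Conversely L is generated over Q by √251 and ∛356, so [L:Q] ≤ 2·3 = 6. Therefore [Q(√251, ∛356) : Q] = 6.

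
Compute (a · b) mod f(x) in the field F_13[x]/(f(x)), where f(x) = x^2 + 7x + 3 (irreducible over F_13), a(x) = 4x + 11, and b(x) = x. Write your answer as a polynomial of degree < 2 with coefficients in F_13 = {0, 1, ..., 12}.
a · b ≡ 9x + 1 (mod f(x))

Multiply in F_13[x]: a(x)·b(x) = (4x + 11)·(x) = 4x^2 + 11x. This has degree ≥ 2, so divide by f(x) over F_13: 4x^2 + 11x = (4)·(x^2 + 7x + 3) + (9x + 1). Hence a·b ≡ 9x + 1 (mod f). (F_13[x]/(f) is a field with 13^2 = 169 elements since f is irreducible of degree 2.)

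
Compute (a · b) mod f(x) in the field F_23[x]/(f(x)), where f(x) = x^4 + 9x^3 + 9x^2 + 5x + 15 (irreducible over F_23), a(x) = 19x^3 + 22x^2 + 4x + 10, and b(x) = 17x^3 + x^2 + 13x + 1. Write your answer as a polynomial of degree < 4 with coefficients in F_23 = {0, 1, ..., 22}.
a · b ≡ 8x^3 + 12x^2 + 9x + 10 (mod f(x))

Multiply in F_23[x]: a(x)·b(x) = (19x^3 + 22x^2 + 4x + 10)·(17x^3 + x^2 + 13x + 1) = x^6 + 2x^5 + 15x^4 + 19x^3 + 15x^2 + 19x + 10. This has degree ≥ 4, so divide by f(x) over F_23: x^6 + 2x^5 + 15x^4 + 19x^3 + 15x^2 + 19x + 10 = (x^2 + 16x)·(x^4 + 9x^3 + 9x^2 + 5x + 15) + (8x^3 + 12x^2 + 9x + 10). Hence a·b ≡ 8x^3 + 12x^2 + 9x + 10 (mod f). (F_23[x]/(f) is a field with 23^4 = 279841 elements since f is irreducible of degree 4.)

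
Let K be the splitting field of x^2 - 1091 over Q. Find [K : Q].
[K : Q] = 2

f(x) = x^2 - 1091 factors as (x - √1091)(x + √1091). The splitting field is K = Q(√1091). Since 1091 is squarefree and > 1, it is not a perfect square, so x^2 - 1091 is irreducible over Q and [Q(√1091) : Q] = 2. Hence [K : Q] = 2.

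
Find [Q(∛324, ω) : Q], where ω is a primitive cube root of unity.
[Q(∛324, ω) : Q] = 6

[Q(∛324):Q] = 3 (min poly x^3 - 324, irreducible since 324 is not a perfect cube). [Q(ω):Q] = 2 (min poly x^2 + x + 1). Since Q(∛324) ⊂ R and ω ∉ R, we have ω ∉ Q(∛324), so x^2 + x + 1 remains irreducible over Q(∛324) and [Q(∛324, ω) : Q(∛324)] = 2. By the tower law, [Q(∛324, ω) : Q] = 3 · 2 = 6. (In fact Q(∛324, ω) is the splitting field of x^3 - 324 over Q.)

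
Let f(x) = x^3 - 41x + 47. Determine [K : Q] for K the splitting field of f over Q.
[K : Q] = 6

By the rational root test, any rational root of the monic integer polynomial f(x) = x^3 - 41x + 47 must be an integer dividing the constant term 47, i.e. one of ±{1, 47}. Evaluating: f(1) = 7, f(-1) = 87, f(47) = 101943, f(-47) = -101849; none is 0, so f has no rational root and is therefore irreducible over Q (a cubic with no linear factor over a field is irreducible). For an irreducible cubic, the Galois group is A_3 or S_3 according as the discriminant disc(f) = -4a^3 - 27b^2 = -4·(-41)^3 - 27·(47)^2 = 216041 is or is not a square in Q. Here disc(f) = 216041 is not a perfect square in Q, so the Galois group of f over Q is not contained in A_3 and must be all of S_3. The splitting field has degree |S_3| = 6 over Q, so [K : Q] = 6.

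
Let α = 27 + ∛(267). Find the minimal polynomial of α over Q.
m_α(x) = x^3 - 81x^2 + 2187x - 19950

Set β = α - 27 = ∛(267), so β^3 = 267. Then (α - 27)^3 - 267 = 0, i.e. α is a root of g(x) = (x - 27)^3 - 267 = x^3 - 81x^2 + 2187x - 19950. Since g(x) = h(x - 27) where h(x) = x^3 - 267, and h is irreducible over Q (because 267 is not a perfect cube, so h has no rational root, and a monic cubic with no rational root is irreducible), g is also irreducible (irreducibility is preserved under the substitution x → x - 27). Hence m_α(x) = x^3 - 81x^2 + 2187x - 19950.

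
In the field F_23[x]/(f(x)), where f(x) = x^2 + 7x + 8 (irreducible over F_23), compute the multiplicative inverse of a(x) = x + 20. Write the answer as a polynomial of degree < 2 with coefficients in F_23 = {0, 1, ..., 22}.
a(x)^(-1) ≡ 3x + 7 (mod f(x))

Since f is irreducible over F_23, F_23[x]/(f) is a field and a(x) ≠ 0 has an inverse. Apply the extended Euclidean algorithm to f(x) and a(x) in F_23[x]: f(x) = (x + 10)·a(x) + (15). The last nonzero remainder is the constant 15 = gcd(f, a) in F_23. Back-substituting through the division chain expresses 15 = s(x)·a(x) + t(x)·f(x) with s(x) ≡ 22x + 13 (mod f), so (22x + 13)·a(x) ≡ 15 (mod f). Multiplying by 15^(-1) ≡ 20 in F_23 gives a(x)^(-1) ≡ 20·(22x + 13) ≡ 3x + 7 (mod f). Check: (x + 20)·(3x + 7) = 3x^2 + 21x + 2 ≡ 1 (mod x^2 + 7x + 8).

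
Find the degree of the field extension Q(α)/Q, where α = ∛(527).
[Q(α):Q] = 3

The minimal polynomial of α is x^3 - 527, irreducible over Q since 527 is not a perfect cube (so x^3 - 527 has no rational root). Hence [Q(α):Q] = deg(m_α) = 3.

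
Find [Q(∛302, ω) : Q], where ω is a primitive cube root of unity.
[Q(∛302, ω) : Q] = 6

[Q(∛302):Q] = 3 (min poly x^3 - 302, irreducible since 302 is not a perfect cube). [Q(ω):Q] = 2 (min poly x^2 + x + 1). Since Q(∛302) ⊂ R and ω ∉ R, we have ω ∉ Q(∛302), so x^2 + x + 1 remains irreducible over Q(∛302) and [Q(∛302, ω) : Q(∛302)] = 2. By the tower law, [Q(∛302, ω) : Q] = 3 · 2 = 6. (In fact Q(∛302, ω) is the splitting field of x^3 - 302 over Q.)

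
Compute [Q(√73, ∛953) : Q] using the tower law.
[Q(√73, ∛953) : Q] = 6

Let L = Q(√73, ∛953). Since Q(√73) ⊂ L and [Q(√73):Q] = 2, the tower law gives 2 | [L:Q]. Likewise Q(∛953) ⊂ L with [Q(∛953):Q] = 3 (because 953 is not a perfect cube), so 3 | [L:Q]. As gcd(2,3) = 1, [L:Q] is divisible by 6. Conversely L is generated over Q by √73 and ∛953, so [L:Q] ≤ 2·3 = 6. Therefore [Q(√73, ∛953) : Q] = 6.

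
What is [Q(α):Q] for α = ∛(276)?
[Q(α):Q] = 3

The minimal polynomial of α is x^3 - 276, irreducible over Q since 276 is not a perfect cube (so x^3 - 276 has no rational root). Hence [Q(α):Q] = deg(m_α) = 3.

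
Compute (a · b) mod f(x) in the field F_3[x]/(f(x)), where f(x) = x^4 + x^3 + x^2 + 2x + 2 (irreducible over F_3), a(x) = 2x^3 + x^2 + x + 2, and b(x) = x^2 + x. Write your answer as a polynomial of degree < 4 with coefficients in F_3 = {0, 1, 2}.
a · b ≡ 2x^3 + x^2 + 2x + 1 (mod f(x))

Multiply in F_3[x]: a(x)·b(x) = (2x^3 + x^2 + x + 2)·(x^2 + x) = 2x^5 + 2x^3 + 2x. This has degree ≥ 4, so divide by f(x) over F_3: 2x^5 + 2x^3 + 2x = (2x + 1)·(x^4 + x^3 + x^2 + 2x + 2) + (2x^3 + x^2 + 2x + 1). Hence a·b ≡ 2x^3 + x^2 + 2x + 1 (mod f). (F_3[x]/(f) is a field with 3^4 = 81 elements since f is irreducible of degree 4.)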